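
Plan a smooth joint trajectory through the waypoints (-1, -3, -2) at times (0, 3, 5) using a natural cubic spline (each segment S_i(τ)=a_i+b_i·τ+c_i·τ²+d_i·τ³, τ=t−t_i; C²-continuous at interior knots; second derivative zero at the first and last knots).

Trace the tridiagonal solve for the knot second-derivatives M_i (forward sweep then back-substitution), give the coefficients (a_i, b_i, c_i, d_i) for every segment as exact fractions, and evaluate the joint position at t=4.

Δ: Δ0=-2/3, Δ1=1/2
row 1: diag=10, rhs=7; c'=1/5, d'=7/10
back: M1=7/10
M: M0=0, M1=7/10, M2=0
seg 0: a=-1, c=M0/2=0, d=(M1−M0)/(6·3)=7/180, b=Δ0−h0·(2M0+M1)/6=-61/60
seg 1: a=-3, c=M1/2=7/20, d=(M2−M1)/(6·2)=-7/120, b=Δ1−h1·(2M1+M2)/6=1/30
t_q=4 → seg 1, τ=1; S=-3+1/30·τ+7/20·τ²+-7/120·τ³=-107/40

  seg 0: a=-1 b=-61/60 c=0 d=7/180
  seg 1: a=-3 b=1/30 c=7/20 d=-7/120
S(4) = -107/40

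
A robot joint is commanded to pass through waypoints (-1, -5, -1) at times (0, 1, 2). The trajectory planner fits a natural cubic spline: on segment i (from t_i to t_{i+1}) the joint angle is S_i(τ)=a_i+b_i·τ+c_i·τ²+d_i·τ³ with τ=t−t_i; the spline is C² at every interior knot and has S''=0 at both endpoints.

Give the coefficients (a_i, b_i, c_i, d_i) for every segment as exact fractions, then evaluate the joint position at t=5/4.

  seg 0: a=-1 b=-6 c=0 d=2
  seg 1: a=-5 b=0 c=6 d=-2
S(5/4) = -149/32

Δ: Δ0=-4, Δ1=4
row 1: diag=4, rhs=48; c'=1/4, d'=12
back: M1=12
M: M0=0, M1=12, M2=0
seg 0: a=-1, c=M0/2=0, d=(M1−M0)/(6·1)=2, b=Δ0−h0·(2M0+M1)/6=-6
seg 1: a=-5, c=M1/2=6, d=(M2−M1)/(6·1)=-2, b=Δ1−h1·(2M1+M2)/6=0
t_q=5/4 → seg 1, τ=1/4; S=-5+0·τ+6·τ²+-2·τ³=-149/32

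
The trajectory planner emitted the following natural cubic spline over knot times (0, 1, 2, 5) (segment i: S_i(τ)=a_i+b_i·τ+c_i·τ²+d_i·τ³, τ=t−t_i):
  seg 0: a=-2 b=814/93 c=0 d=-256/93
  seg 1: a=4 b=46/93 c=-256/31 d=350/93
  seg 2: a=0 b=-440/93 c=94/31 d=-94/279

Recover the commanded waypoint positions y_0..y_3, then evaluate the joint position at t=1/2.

y_0=-2 y_1=4 y_2=0 y_3=4
S(1/2) = 63/31

y_0 = S_0(0) = a_0 = -2
y_1 = S_1(0) = a_1 = 4
y_2 = S_2(0) = a_2 = 0
y_3 = S_2(3) = 4
t_q=1/2 is in segment 0 (τ=1/2); S_0(τ)=63/31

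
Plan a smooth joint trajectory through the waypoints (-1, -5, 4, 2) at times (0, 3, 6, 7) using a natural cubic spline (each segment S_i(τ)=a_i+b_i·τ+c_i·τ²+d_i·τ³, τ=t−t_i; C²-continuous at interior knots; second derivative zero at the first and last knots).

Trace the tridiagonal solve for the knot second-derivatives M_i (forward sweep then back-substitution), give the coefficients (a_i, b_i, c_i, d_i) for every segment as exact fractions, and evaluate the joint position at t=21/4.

Δ: Δ0=-4/3, Δ1=3, Δ2=-2
row 1: diag=12, rhs=26; c'=1/4, d'=13/6
row 2: denom=8−3·1/4=29/4; d'=(-30−3·13/6)/(29/4)=-146/29
back: M2=-146/29
back: M1=13/6−1/4·-146/29=298/87
M: M0=0, M1=298/87, M2=-146/29, M3=0
seg 0: a=-1, c=M0/2=0, d=(M1−M0)/(6·3)=149/783, b=Δ0−h0·(2M0+M1)/6=-265/87
seg 1: a=-5, c=M1/2=149/87, d=(M2−M1)/(6·3)=-368/783, b=Δ1−h1·(2M1+M2)/6=182/87
seg 2: a=4, c=M2/2=-73/29, d=(M3−M2)/(6·1)=73/87, b=Δ2−h2·(2M2+M3)/6=-28/87
t_q=21/4 → seg 1, τ=9/4; S=-5+182/87·τ+149/87·τ²+-368/783·τ³=1403/464

  seg 0: a=-1 b=-265/87 c=0 d=149/783
  seg 1: a=-5 b=182/87 c=149/87 d=-368/783
  seg 2: a=4 b=-28/87 c=-73/29 d=73/87
S(21/4) = 1403/464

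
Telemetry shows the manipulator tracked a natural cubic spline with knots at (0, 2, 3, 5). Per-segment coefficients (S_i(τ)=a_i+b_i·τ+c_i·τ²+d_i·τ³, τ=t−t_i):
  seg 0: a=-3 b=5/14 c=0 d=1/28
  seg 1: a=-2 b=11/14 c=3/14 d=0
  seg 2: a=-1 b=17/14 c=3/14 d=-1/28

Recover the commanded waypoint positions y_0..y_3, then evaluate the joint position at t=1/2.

y_0 = S_0(0) = a_0 = -3
y_1 = S_1(0) = a_1 = -2
y_2 = S_2(0) = a_2 = -1
y_3 = S_2(2) = 2
t_q=1/2 is in segment 0 (τ=1/2); S_0(τ)=-631/224

y_0=-3 y_1=-2 y_2=-1 y_3=2
S(1/2) = -631/224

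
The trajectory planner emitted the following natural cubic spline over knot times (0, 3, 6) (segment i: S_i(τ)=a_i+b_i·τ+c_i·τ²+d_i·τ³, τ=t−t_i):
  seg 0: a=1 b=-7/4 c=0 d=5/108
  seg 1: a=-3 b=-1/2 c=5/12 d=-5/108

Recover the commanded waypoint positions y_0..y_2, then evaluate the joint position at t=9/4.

y_0 = S_0(0) = a_0 = 1
y_1 = S_1(0) = a_1 = -3
y_2 = S_1(3) = -2
t_q=9/4 is in segment 0 (τ=9/4); S_0(τ)=-617/256

y_0=1 y_1=-3 y_2=-2
S(9/4) = -617/256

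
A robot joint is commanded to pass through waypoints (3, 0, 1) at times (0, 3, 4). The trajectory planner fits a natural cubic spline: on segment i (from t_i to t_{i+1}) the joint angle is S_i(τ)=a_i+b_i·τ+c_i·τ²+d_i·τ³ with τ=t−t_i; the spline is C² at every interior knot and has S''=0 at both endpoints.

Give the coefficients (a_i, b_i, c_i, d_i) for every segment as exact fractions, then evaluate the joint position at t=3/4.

  seg 0: a=3 b=-7/4 c=0 d=1/12
  seg 1: a=0 b=1/2 c=3/4 d=-1/4
S(3/4) = 441/256

Δ: Δ0=-1, Δ1=1
row 1: diag=8, rhs=12; c'=1/8, d'=3/2
back: M1=3/2
M: M0=0, M1=3/2, M2=0
seg 0: a=3, c=M0/2=0, d=(M1−M0)/(6·3)=1/12, b=Δ0−h0·(2M0+M1)/6=-7/4
seg 1: a=0, c=M1/2=3/4, d=(M2−M1)/(6·1)=-1/4, b=Δ1−h1·(2M1+M2)/6=1/2
t_q=3/4 → seg 0, τ=3/4; S=3+-7/4·τ+0·τ²+1/12·τ³=441/256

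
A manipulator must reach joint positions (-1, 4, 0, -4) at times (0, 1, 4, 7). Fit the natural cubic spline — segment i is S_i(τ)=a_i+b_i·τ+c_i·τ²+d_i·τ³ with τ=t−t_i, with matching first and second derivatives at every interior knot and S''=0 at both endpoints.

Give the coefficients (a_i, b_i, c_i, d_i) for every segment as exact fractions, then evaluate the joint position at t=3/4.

  seg 0: a=-1 b=511/87 c=0 d=-76/87
  seg 1: a=4 b=283/87 c=-76/29 d=95/261
  seg 2: a=0 b=-230/87 c=19/29 d=-19/261
S(3/4) = 1409/464

Δ: Δ0=5, Δ1=-4/3, Δ2=-4/3
row 1: diag=8, rhs=-38; c'=3/8, d'=-19/4
row 2: denom=12−3·3/8=87/8; d'=(0−3·-19/4)/(87/8)=38/29
back: M2=38/29
back: M1=-19/4−3/8·38/29=-152/29
M: M0=0, M1=-152/29, M2=38/29, M3=0
seg 0: a=-1, c=M0/2=0, d=(M1−M0)/(6·1)=-76/87, b=Δ0−h0·(2M0+M1)/6=511/87
seg 1: a=4, c=M1/2=-76/29, d=(M2−M1)/(6·3)=95/261, b=Δ1−h1·(2M1+M2)/6=283/87
seg 2: a=0, c=M2/2=19/29, d=(M3−M2)/(6·3)=-19/261, b=Δ2−h2·(2M2+M3)/6=-230/87
t_q=3/4 → seg 0, τ=3/4; S=-1+511/87·τ+0·τ²+-76/87·τ³=1409/464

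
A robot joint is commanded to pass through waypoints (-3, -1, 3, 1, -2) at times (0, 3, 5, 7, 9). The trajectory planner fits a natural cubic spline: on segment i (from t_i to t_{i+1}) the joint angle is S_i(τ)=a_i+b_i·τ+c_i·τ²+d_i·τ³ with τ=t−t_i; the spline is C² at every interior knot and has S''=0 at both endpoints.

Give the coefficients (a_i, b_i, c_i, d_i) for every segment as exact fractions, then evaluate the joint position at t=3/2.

  seg 0: a=-3 b=1/852 c=0 d=21/284
  seg 1: a=-1 b=851/426 c=189/284 d=-283/852
  seg 2: a=3 b=287/426 c=-377/284 d=209/852
  seg 3: a=1 b=-721/426 c=41/284 d=-41/1704
S(3/2) = -6245/2272

Δ: Δ0=2/3, Δ1=2, Δ2=-1, Δ3=-3/2
row 1: diag=10, rhs=8; c'=1/5, d'=4/5
row 2: denom=8−2·1/5=38/5; d'=(-18−2·4/5)/(38/5)=-49/19
row 3: denom=8−2·5/19=142/19; d'=(-3−2·-49/19)/(142/19)=41/142
back: M3=41/142
back: M2=-49/19−5/19·41/142=-377/142
back: M1=4/5−1/5·-377/142=189/142
M: M0=0, M1=189/142, M2=-377/142, M3=41/142, M4=0
seg 0: a=-3, c=M0/2=0, d=(M1−M0)/(6·3)=21/284, b=Δ0−h0·(2M0+M1)/6=1/852
seg 1: a=-1, c=M1/2=189/284, d=(M2−M1)/(6·2)=-283/852, b=Δ1−h1·(2M1+M2)/6=851/426
seg 2: a=3, c=M2/2=-377/284, d=(M3−M2)/(6·2)=209/852, b=Δ2−h2·(2M2+M3)/6=287/426
seg 3: a=1, c=M3/2=41/284, d=(M4−M3)/(6·2)=-41/1704, b=Δ3−h3·(2M3+M4)/6=-721/426
t_q=3/2 → seg 0, τ=3/2; S=-3+1/852·τ+0·τ²+21/284·τ³=-6245/2272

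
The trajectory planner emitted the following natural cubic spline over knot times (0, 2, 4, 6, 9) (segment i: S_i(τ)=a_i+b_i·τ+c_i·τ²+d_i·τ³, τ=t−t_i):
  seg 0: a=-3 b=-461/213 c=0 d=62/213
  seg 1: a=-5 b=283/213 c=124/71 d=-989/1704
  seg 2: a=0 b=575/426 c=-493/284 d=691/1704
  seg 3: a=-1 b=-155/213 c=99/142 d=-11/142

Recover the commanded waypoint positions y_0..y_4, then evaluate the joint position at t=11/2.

y_0 = S_0(0) = a_0 = -3
y_1 = S_1(0) = a_1 = -5
y_2 = S_2(0) = a_2 = 0
y_3 = S_3(0) = a_3 = -1
y_4 = S_3(3) = 1
t_q=11/2 is in segment 2 (τ=3/2); S_2(τ)=-2329/4544

y_0=-3 y_1=-5 y_2=0 y_3=-1 y_4=1
S(11/2) = -2329/4544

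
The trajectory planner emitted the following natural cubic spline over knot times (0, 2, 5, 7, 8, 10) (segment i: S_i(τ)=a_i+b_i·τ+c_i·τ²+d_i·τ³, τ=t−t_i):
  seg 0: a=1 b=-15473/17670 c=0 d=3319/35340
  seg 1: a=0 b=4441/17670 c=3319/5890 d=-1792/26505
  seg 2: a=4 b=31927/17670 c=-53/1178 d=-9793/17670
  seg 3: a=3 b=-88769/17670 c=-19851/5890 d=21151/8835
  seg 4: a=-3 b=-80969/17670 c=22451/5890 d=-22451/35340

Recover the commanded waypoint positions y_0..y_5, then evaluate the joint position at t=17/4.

y_0=1 y_1=0 y_2=4 y_3=3 y_4=-3 y_5=-2
S(17/4) = 49911/18848

y_0 = S_0(0) = a_0 = 1
y_1 = S_1(0) = a_1 = 0
y_2 = S_2(0) = a_2 = 4
y_3 = S_3(0) = a_3 = 3
y_4 = S_4(0) = a_4 = -3
y_5 = S_4(2) = -2
t_q=17/4 is in segment 1 (τ=9/4); S_1(τ)=49911/18848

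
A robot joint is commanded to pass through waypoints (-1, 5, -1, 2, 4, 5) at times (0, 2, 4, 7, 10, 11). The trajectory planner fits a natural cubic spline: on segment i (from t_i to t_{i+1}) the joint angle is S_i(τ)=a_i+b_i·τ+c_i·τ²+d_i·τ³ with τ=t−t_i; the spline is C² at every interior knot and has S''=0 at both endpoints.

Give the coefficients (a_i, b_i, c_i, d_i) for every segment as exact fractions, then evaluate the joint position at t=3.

  seg 0: a=-1 b=7280/1509 c=0 d=-2753/6036
  seg 1: a=5 b=-979/1509 c=-2753/1006 d=4711/6036
  seg 2: a=-1 b=-3364/1509 c=979/503 d=-3938/13581
  seg 3: a=2 b=2444/1509 c=-1001/1509 d=1565/13581
  seg 4: a=4 b=1133/1509 c=188/503 d=-188/1509
S(3) = 4819/2012

Δ: Δ0=3, Δ1=-3, Δ2=1, Δ3=2/3, Δ4=1
row 1: diag=8, rhs=-36; c'=1/4, d'=-9/2
row 2: denom=10−2·1/4=19/2; d'=(24−2·-9/2)/(19/2)=66/19
row 3: denom=12−3·6/19=210/19; d'=(-2−3·66/19)/(210/19)=-118/105
row 4: denom=8−3·19/70=503/70; d'=(2−3·-118/105)/(503/70)=376/503
back: M4=376/503
back: M3=-118/105−19/70·376/503=-2002/1509
back: M2=66/19−6/19·-2002/1509=1958/503
back: M1=-9/2−1/4·1958/503=-2753/503
M: M0=0, M1=-2753/503, M2=1958/503, M3=-2002/1509, M4=376/503, M5=0
seg 0: a=-1, c=M0/2=0, d=(M1−M0)/(6·2)=-2753/6036, b=Δ0−h0·(2M0+M1)/6=7280/1509
seg 1: a=5, c=M1/2=-2753/1006, d=(M2−M1)/(6·2)=4711/6036, b=Δ1−h1·(2M1+M2)/6=-979/1509
seg 2: a=-1, c=M2/2=979/503, d=(M3−M2)/(6·3)=-3938/13581, b=Δ2−h2·(2M2+M3)/6=-3364/1509
seg 3: a=2, c=M3/2=-1001/1509, d=(M4−M3)/(6·3)=1565/13581, b=Δ3−h3·(2M3+M4)/6=2444/1509
seg 4: a=4, c=M4/2=188/503, d=(M5−M4)/(6·1)=-188/1509, b=Δ4−h4·(2M4+M5)/6=1133/1509
t_q=3 → seg 1, τ=1; S=5+-979/1509·τ+-2753/1006·τ²+4711/6036·τ³=4819/2012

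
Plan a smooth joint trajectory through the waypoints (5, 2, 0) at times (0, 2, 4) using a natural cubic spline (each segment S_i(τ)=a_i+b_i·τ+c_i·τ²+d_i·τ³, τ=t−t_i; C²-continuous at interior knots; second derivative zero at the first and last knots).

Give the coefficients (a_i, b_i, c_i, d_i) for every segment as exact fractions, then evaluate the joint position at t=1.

  seg 0: a=5 b=-13/8 c=0 d=1/32
  seg 1: a=2 b=-5/4 c=3/16 d=-1/32
S(1) = 109/32

Δ: Δ0=-3/2, Δ1=-1
row 1: diag=8, rhs=3; c'=1/4, d'=3/8
back: M1=3/8
M: M0=0, M1=3/8, M2=0
seg 0: a=5, c=M0/2=0, d=(M1−M0)/(6·2)=1/32, b=Δ0−h0·(2M0+M1)/6=-13/8
seg 1: a=2, c=M1/2=3/16, d=(M2−M1)/(6·2)=-1/32, b=Δ1−h1·(2M1+M2)/6=-5/4
t_q=1 → seg 0, τ=1; S=5+-13/8·τ+0·τ²+1/32·τ³=109/32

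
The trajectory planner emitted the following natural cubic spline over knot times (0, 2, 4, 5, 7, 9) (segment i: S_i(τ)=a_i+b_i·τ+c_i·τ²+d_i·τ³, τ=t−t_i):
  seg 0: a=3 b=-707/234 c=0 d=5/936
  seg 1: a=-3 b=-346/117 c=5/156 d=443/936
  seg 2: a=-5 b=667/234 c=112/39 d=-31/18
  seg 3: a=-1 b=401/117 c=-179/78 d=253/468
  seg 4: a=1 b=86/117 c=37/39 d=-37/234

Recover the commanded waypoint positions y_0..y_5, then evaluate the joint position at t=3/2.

y_0=3 y_1=-3 y_2=-5 y_3=-1 y_4=1 y_5=5
S(3/2) = -3779/2496

y_0 = S_0(0) = a_0 = 3
y_1 = S_1(0) = a_1 = -3
y_2 = S_2(0) = a_2 = -5
y_3 = S_3(0) = a_3 = -1
y_4 = S_4(0) = a_4 = 1
y_5 = S_4(2) = 5
t_q=3/2 is in segment 0 (τ=3/2); S_0(τ)=-3779/2496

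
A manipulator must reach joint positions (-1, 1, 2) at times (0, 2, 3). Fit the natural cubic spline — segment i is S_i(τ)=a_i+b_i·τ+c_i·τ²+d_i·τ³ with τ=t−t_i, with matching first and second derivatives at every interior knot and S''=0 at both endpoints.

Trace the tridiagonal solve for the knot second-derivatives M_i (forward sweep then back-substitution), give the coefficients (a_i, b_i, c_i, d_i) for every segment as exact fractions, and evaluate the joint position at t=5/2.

Δ: Δ0=1, Δ1=1
row 1: diag=6, rhs=0; c'=1/6, d'=0
back: M1=0
M: M0=0, M1=0, M2=0
seg 0: a=-1, c=M0/2=0, d=(M1−M0)/(6·2)=0, b=Δ0−h0·(2M0+M1)/6=1
seg 1: a=1, c=M1/2=0, d=(M2−M1)/(6·1)=0, b=Δ1−h1·(2M1+M2)/6=1
t_q=5/2 → seg 1, τ=1/2; S=1+1·τ+0·τ²+0·τ³=3/2

  seg 0: a=-1 b=1 c=0 d=0
  seg 1: a=1 b=1 c=0 d=0
S(5/2) = 3/2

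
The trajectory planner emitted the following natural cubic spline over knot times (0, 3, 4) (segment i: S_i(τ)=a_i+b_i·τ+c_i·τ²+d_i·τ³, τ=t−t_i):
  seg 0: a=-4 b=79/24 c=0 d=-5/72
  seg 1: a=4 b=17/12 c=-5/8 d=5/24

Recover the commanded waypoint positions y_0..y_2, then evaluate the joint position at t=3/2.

y_0 = S_0(0) = a_0 = -4
y_1 = S_1(0) = a_1 = 4
y_2 = S_1(1) = 5
t_q=3/2 is in segment 0 (τ=3/2); S_0(τ)=45/64

y_0=-4 y_1=4 y_2=5
S(3/2) = 45/64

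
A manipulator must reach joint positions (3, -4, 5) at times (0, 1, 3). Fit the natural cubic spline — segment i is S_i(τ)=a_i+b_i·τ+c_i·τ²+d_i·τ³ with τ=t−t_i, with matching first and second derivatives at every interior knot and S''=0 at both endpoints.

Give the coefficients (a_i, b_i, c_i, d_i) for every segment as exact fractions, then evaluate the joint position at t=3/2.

Δ: Δ0=-7, Δ1=9/2
row 1: diag=6, rhs=69; c'=1/3, d'=23/2
back: M1=23/2
M: M0=0, M1=23/2, M2=0
seg 0: a=3, c=M0/2=0, d=(M1−M0)/(6·1)=23/12, b=Δ0−h0·(2M0+M1)/6=-107/12
seg 1: a=-4, c=M1/2=23/4, d=(M2−M1)/(6·2)=-23/24, b=Δ1−h1·(2M1+M2)/6=-19/6
t_q=3/2 → seg 1, τ=1/2; S=-4+-19/6·τ+23/4·τ²+-23/24·τ³=-273/64

  seg 0: a=3 b=-107/12 c=0 d=23/12
  seg 1: a=-4 b=-19/6 c=23/4 d=-23/24
S(3/2) = -273/64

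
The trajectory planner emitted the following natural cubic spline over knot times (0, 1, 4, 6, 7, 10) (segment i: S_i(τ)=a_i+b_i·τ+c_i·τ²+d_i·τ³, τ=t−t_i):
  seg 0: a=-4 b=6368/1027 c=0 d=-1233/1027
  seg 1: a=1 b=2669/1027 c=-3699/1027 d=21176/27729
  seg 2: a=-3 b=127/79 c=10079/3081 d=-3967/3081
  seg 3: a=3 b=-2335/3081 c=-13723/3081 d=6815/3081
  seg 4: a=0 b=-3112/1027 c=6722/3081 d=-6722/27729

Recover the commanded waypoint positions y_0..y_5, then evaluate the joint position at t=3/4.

y_0 = S_0(0) = a_0 = -4
y_1 = S_1(0) = a_1 = 1
y_2 = S_2(0) = a_2 = -3
y_3 = S_3(0) = a_3 = 3
y_4 = S_4(0) = a_4 = 0
y_5 = S_4(3) = 4
t_q=3/4 is in segment 0 (τ=3/4); S_0(τ)=9461/65728

y_0=-4 y_1=1 y_2=-3 y_3=3 y_4=0 y_5=4
S(3/4) = 9461/65728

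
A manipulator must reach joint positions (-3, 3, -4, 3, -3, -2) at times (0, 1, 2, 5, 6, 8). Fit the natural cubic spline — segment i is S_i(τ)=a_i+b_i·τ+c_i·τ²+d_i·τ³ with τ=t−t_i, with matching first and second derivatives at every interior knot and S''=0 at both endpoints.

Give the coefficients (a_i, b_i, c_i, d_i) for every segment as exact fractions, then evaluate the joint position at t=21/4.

  seg 0: a=-3 b=73441/7446 c=0 d=-28765/7446
  seg 1: a=3 b=-6427/3723 c=-28765/2482 d=47027/7446
  seg 2: a=-4 b=-44363/7446 c=9131/1241 d=-34207/22338
  seg 3: a=3 b=-11755/3723 c=-15945/2482 d=26669/7446
  seg 4: a=-3 b=-39173/7446 c=5362/1241 d=-2681/3723
S(21/4) = 296267/158848

Δ: Δ0=6, Δ1=-7, Δ2=7/3, Δ3=-6, Δ4=1/2
row 1: diag=4, rhs=-78; c'=1/4, d'=-39/2
row 2: denom=8−1·1/4=31/4; d'=(56−1·-39/2)/(31/4)=302/31
row 3: denom=8−3·12/31=212/31; d'=(-50−3·302/31)/(212/31)=-614/53
row 4: denom=6−1·31/212=1241/212; d'=(39−1·-614/53)/(1241/212)=10724/1241
back: M4=10724/1241
back: M3=-614/53−31/212·10724/1241=-15945/1241
back: M2=302/31−12/31·-15945/1241=18262/1241
back: M1=-39/2−1/4·18262/1241=-28765/1241
M: M0=0, M1=-28765/1241, M2=18262/1241, M3=-15945/1241, M4=10724/1241, M5=0
seg 0: a=-3, c=M0/2=0, d=(M1−M0)/(6·1)=-28765/7446, b=Δ0−h0·(2M0+M1)/6=73441/7446
seg 1: a=3, c=M1/2=-28765/2482, d=(M2−M1)/(6·1)=47027/7446, b=Δ1−h1·(2M1+M2)/6=-6427/3723
seg 2: a=-4, c=M2/2=9131/1241, d=(M3−M2)/(6·3)=-34207/22338, b=Δ2−h2·(2M2+M3)/6=-44363/7446
seg 3: a=3, c=M3/2=-15945/2482, d=(M4−M3)/(6·1)=26669/7446, b=Δ3−h3·(2M3+M4)/6=-11755/3723
seg 4: a=-3, c=M4/2=5362/1241, d=(M5−M4)/(6·2)=-2681/3723, b=Δ4−h4·(2M4+M5)/6=-39173/7446
t_q=21/4 → seg 3, τ=1/4; S=3+-11755/3723·τ+-15945/2482·τ²+26669/7446·τ³=296267/158848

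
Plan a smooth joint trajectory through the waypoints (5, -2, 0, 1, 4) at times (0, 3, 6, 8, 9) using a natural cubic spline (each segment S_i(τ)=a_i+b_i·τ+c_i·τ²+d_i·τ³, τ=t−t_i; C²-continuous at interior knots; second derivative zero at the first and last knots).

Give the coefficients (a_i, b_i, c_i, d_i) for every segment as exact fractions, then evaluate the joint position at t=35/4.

Δ: Δ0=-7/3, Δ1=2/3, Δ2=1/2, Δ3=3
row 1: diag=12, rhs=18; c'=1/4, d'=3/2
row 2: denom=10−3·1/4=37/4; d'=(-1−3·3/2)/(37/4)=-22/37
row 3: denom=6−2·8/37=206/37; d'=(15−2·-22/37)/(206/37)=599/206
back: M3=599/206
back: M2=-22/37−8/37·599/206=-126/103
back: M1=3/2−1/4·-126/103=186/103
M: M0=0, M1=186/103, M2=-126/103, M3=599/206, M4=0
seg 0: a=5, c=M0/2=0, d=(M1−M0)/(6·3)=31/309, b=Δ0−h0·(2M0+M1)/6=-1000/309
seg 1: a=-2, c=M1/2=93/103, d=(M2−M1)/(6·3)=-52/309, b=Δ1−h1·(2M1+M2)/6=-163/309
seg 2: a=0, c=M2/2=-63/103, d=(M3−M2)/(6·2)=851/2472, b=Δ2−h2·(2M2+M3)/6=107/309
seg 3: a=1, c=M3/2=599/412, d=(M4−M3)/(6·1)=-599/1236, b=Δ3−h3·(2M3+M4)/6=1255/618
t_q=35/4 → seg 3, τ=3/4; S=1+1255/618·τ+599/412·τ²+-599/1236·τ³=82701/26368

  seg 0: a=5 b=-1000/309 c=0 d=31/309
  seg 1: a=-2 b=-163/309 c=93/103 d=-52/309
  seg 2: a=0 b=107/309 c=-63/103 d=851/2472
  seg 3: a=1 b=1255/618 c=599/412 d=-599/1236
S(35/4) = 82701/26368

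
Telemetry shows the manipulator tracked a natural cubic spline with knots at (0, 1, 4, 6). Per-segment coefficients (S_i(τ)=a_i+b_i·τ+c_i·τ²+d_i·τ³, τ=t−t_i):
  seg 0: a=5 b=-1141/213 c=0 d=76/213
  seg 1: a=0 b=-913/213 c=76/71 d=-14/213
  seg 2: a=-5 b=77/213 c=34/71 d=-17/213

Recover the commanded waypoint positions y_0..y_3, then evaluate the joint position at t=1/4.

y_0 = S_0(0) = a_0 = 5
y_1 = S_1(0) = a_1 = 0
y_2 = S_2(0) = a_2 = -5
y_3 = S_2(2) = -3
t_q=1/4 is in segment 0 (τ=1/4); S_0(τ)=4165/1136

y_0=5 y_1=0 y_2=-5 y_3=-3
S(1/4) = 4165/1136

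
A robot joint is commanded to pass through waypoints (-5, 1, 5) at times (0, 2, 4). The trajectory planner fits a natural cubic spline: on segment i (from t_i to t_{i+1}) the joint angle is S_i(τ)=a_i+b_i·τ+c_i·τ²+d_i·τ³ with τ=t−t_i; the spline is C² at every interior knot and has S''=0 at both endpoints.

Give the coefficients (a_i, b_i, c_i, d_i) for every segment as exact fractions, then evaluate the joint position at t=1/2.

  seg 0: a=-5 b=13/4 c=0 d=-1/16
  seg 1: a=1 b=5/2 c=-3/8 d=1/16
S(1/2) = -433/128

Δ: Δ0=3, Δ1=2
row 1: diag=8, rhs=-6; c'=1/4, d'=-3/4
back: M1=-3/4
M: M0=0, M1=-3/4, M2=0
seg 0: a=-5, c=M0/2=0, d=(M1−M0)/(6·2)=-1/16, b=Δ0−h0·(2M0+M1)/6=13/4
seg 1: a=1, c=M1/2=-3/8, d=(M2−M1)/(6·2)=1/16, b=Δ1−h1·(2M1+M2)/6=5/2
t_q=1/2 → seg 0, τ=1/2; S=-5+13/4·τ+0·τ²+-1/16·τ³=-433/128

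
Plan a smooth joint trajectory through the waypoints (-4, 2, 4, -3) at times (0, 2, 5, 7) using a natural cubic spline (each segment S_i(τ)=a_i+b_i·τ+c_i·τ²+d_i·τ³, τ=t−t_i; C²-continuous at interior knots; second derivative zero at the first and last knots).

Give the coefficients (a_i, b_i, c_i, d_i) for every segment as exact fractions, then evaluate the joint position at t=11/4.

  seg 0: a=-4 b=68/21 c=0 d=-5/84
  seg 1: a=2 b=53/21 c=-5/14 d=-11/126
  seg 2: a=4 b=-83/42 c=-8/7 d=4/21
S(11/4) = 3275/896

Δ: Δ0=3, Δ1=2/3, Δ2=-7/2
row 1: diag=10, rhs=-14; c'=3/10, d'=-7/5
row 2: denom=10−3·3/10=91/10; d'=(-25−3·-7/5)/(91/10)=-16/7
back: M2=-16/7
back: M1=-7/5−3/10·-16/7=-5/7
M: M0=0, M1=-5/7, M2=-16/7, M3=0
seg 0: a=-4, c=M0/2=0, d=(M1−M0)/(6·2)=-5/84, b=Δ0−h0·(2M0+M1)/6=68/21
seg 1: a=2, c=M1/2=-5/14, d=(M2−M1)/(6·3)=-11/126, b=Δ1−h1·(2M1+M2)/6=53/21
seg 2: a=4, c=M2/2=-8/7, d=(M3−M2)/(6·2)=4/21, b=Δ2−h2·(2M2+M3)/6=-83/42
t_q=11/4 → seg 1, τ=3/4; S=2+53/21·τ+-5/14·τ²+-11/126·τ³=3275/896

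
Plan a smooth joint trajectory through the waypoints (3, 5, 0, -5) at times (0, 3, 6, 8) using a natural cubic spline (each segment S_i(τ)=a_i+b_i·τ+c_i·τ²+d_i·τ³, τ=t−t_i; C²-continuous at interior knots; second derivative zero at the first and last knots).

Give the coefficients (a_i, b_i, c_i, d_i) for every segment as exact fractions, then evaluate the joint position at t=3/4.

Δ: Δ0=2/3, Δ1=-5/3, Δ2=-5/2
row 1: diag=12, rhs=-14; c'=1/4, d'=-7/6
row 2: denom=10−3·1/4=37/4; d'=(-5−3·-7/6)/(37/4)=-6/37
back: M2=-6/37
back: M1=-7/6−1/4·-6/37=-125/111
M: M0=0, M1=-125/111, M2=-6/37, M3=0
seg 0: a=3, c=M0/2=0, d=(M1−M0)/(6·3)=-125/1998, b=Δ0−h0·(2M0+M1)/6=91/74
seg 1: a=5, c=M1/2=-125/222, d=(M2−M1)/(6·3)=107/1998, b=Δ1−h1·(2M1+M2)/6=-17/37
seg 2: a=0, c=M2/2=-3/37, d=(M3−M2)/(6·2)=1/74, b=Δ2−h2·(2M2+M3)/6=-177/74
t_q=3/4 → seg 0, τ=3/4; S=3+91/74·τ+0·τ²+-125/1998·τ³=18451/4736

  seg 0: a=3 b=91/74 c=0 d=-125/1998
  seg 1: a=5 b=-17/37 c=-125/222 d=107/1998
  seg 2: a=0 b=-177/74 c=-3/37 d=1/74
S(3/4) = 18451/4736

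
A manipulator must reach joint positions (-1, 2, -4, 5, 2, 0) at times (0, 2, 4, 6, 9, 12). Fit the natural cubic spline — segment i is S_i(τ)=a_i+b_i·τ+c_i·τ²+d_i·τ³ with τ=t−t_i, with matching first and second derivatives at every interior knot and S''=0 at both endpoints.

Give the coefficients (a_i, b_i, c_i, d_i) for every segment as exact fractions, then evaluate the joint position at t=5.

  seg 0: a=-1 b=5210/1569 c=0 d=-5713/12552
  seg 1: a=2 b=-6719/3138 c=-5713/2092 d=3611/3138
  seg 2: a=-4 b=2335/3138 c=8731/2092 d=-14407/12552
  seg 3: a=5 b=5750/1569 c=-1419/523 d=5452/14121
  seg 4: a=2 b=-3436/1569 c=1195/1569 d=-1195/14121
S(5) = -963/4184

Δ: Δ0=3/2, Δ1=-3, Δ2=9/2, Δ3=-1, Δ4=-2/3
row 1: diag=8, rhs=-27; c'=1/4, d'=-27/8
row 2: denom=8−2·1/4=15/2; d'=(45−2·-27/8)/(15/2)=69/10
row 3: denom=10−2·4/15=142/15; d'=(-33−2·69/10)/(142/15)=-351/71
row 4: denom=12−3·45/142=1569/142; d'=(2−3·-351/71)/(1569/142)=2390/1569
back: M4=2390/1569
back: M3=-351/71−45/142·2390/1569=-2838/523
back: M2=69/10−4/15·-2838/523=8731/1046
back: M1=-27/8−1/4·8731/1046=-5713/1046
M: M0=0, M1=-5713/1046, M2=8731/1046, M3=-2838/523, M4=2390/1569, M5=0
seg 0: a=-1, c=M0/2=0, d=(M1−M0)/(6·2)=-5713/12552, b=Δ0−h0·(2M0+M1)/6=5210/1569
seg 1: a=2, c=M1/2=-5713/2092, d=(M2−M1)/(6·2)=3611/3138, b=Δ1−h1·(2M1+M2)/6=-6719/3138
seg 2: a=-4, c=M2/2=8731/2092, d=(M3−M2)/(6·2)=-14407/12552, b=Δ2−h2·(2M2+M3)/6=2335/3138
seg 3: a=5, c=M3/2=-1419/523, d=(M4−M3)/(6·3)=5452/14121, b=Δ3−h3·(2M3+M4)/6=5750/1569
seg 4: a=2, c=M4/2=1195/1569, d=(M5−M4)/(6·3)=-1195/14121, b=Δ4−h4·(2M4+M5)/6=-3436/1569
t_q=5 → seg 2, τ=1; S=-4+2335/3138·τ+8731/2092·τ²+-14407/12552·τ³=-963/4184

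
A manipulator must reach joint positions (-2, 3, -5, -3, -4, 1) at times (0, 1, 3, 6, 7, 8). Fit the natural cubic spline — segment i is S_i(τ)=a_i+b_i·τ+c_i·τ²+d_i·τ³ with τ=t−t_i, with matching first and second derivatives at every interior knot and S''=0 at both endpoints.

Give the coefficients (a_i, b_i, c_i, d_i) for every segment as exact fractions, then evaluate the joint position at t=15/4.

  seg 0: a=-2 b=15647/2280 c=0 d=-4247/2280
  seg 1: a=3 b=1453/1140 c=-4247/760 d=841/570
  seg 2: a=-5 b=-769/228 c=2481/760 d=-4373/6840
  seg 3: a=-3 b=-2389/2280 c=-473/190 d=1157/456
  seg 4: a=-4 b=1807/1140 c=3893/760 d=-3893/2280
S(15/4) = -290043/48640

Δ: Δ0=5, Δ1=-4, Δ2=2/3, Δ3=-1, Δ4=5
row 1: diag=6, rhs=-54; c'=1/3, d'=-9
row 2: denom=10−2·1/3=28/3; d'=(28−2·-9)/(28/3)=69/14
row 3: denom=8−3·9/28=197/28; d'=(-10−3·69/14)/(197/28)=-694/197
row 4: denom=4−1·28/197=760/197; d'=(36−1·-694/197)/(760/197)=3893/380
back: M4=3893/380
back: M3=-694/197−28/197·3893/380=-473/95
back: M2=69/14−9/28·-473/95=2481/380
back: M1=-9−1/3·2481/380=-4247/380
M: M0=0, M1=-4247/380, M2=2481/380, M3=-473/95, M4=3893/380, M5=0
seg 0: a=-2, c=M0/2=0, d=(M1−M0)/(6·1)=-4247/2280, b=Δ0−h0·(2M0+M1)/6=15647/2280
seg 1: a=3, c=M1/2=-4247/760, d=(M2−M1)/(6·2)=841/570, b=Δ1−h1·(2M1+M2)/6=1453/1140
seg 2: a=-5, c=M2/2=2481/760, d=(M3−M2)/(6·3)=-4373/6840, b=Δ2−h2·(2M2+M3)/6=-769/228
seg 3: a=-3, c=M3/2=-473/190, d=(M4−M3)/(6·1)=1157/456, b=Δ3−h3·(2M3+M4)/6=-2389/2280
seg 4: a=-4, c=M4/2=3893/760, d=(M5−M4)/(6·1)=-3893/2280, b=Δ4−h4·(2M4+M5)/6=1807/1140
t_q=15/4 → seg 2, τ=3/4; S=-5+-769/228·τ+2481/760·τ²+-4373/6840·τ³=-290043/48640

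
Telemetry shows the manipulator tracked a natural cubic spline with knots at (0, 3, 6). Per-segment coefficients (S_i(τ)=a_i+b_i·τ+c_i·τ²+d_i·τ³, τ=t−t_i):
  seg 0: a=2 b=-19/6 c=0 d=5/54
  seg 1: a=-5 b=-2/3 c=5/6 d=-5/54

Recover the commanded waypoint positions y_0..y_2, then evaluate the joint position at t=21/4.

y_0 = S_0(0) = a_0 = 2
y_1 = S_1(0) = a_1 = -5
y_2 = S_1(3) = -2
t_q=21/4 is in segment 1 (τ=9/4); S_1(τ)=-427/128

y_0=2 y_1=-5 y_2=-2
S(21/4) = -427/128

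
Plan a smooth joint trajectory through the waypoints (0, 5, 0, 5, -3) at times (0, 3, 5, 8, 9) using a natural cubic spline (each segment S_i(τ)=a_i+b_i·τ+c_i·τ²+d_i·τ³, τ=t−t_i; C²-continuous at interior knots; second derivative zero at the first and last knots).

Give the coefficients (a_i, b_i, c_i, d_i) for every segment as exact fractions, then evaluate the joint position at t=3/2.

Δ: Δ0=5/3, Δ1=-5/2, Δ2=5/3, Δ3=-8
row 1: diag=10, rhs=-25; c'=1/5, d'=-5/2
row 2: denom=10−2·1/5=48/5; d'=(25−2·-5/2)/(48/5)=25/8
row 3: denom=8−3·5/16=113/16; d'=(-58−3·25/8)/(113/16)=-1078/113
back: M3=-1078/113
back: M2=25/8−5/16·-1078/113=690/113
back: M1=-5/2−1/5·690/113=-841/226
M: M0=0, M1=-841/226, M2=690/113, M3=-1078/113, M4=0
seg 0: a=0, c=M0/2=0, d=(M1−M0)/(6·3)=-841/4068, b=Δ0−h0·(2M0+M1)/6=4783/1356
seg 1: a=5, c=M1/2=-841/452, d=(M2−M1)/(6·2)=2221/2712, b=Δ1−h1·(2M1+M2)/6=-1393/678
seg 2: a=0, c=M2/2=345/113, d=(M3−M2)/(6·3)=-884/1017, b=Δ2−h2·(2M2+M3)/6=112/339
seg 3: a=5, c=M3/2=-539/113, d=(M4−M3)/(6·1)=539/339, b=Δ3−h3·(2M3+M4)/6=-1634/339
t_q=3/2 → seg 0, τ=3/2; S=0+4783/1356·τ+0·τ²+-841/4068·τ³=16609/3616

  seg 0: a=0 b=4783/1356 c=0 d=-841/4068
  seg 1: a=5 b=-1393/678 c=-841/452 d=2221/2712
  seg 2: a=0 b=112/339 c=345/113 d=-884/1017
  seg 3: a=5 b=-1634/339 c=-539/113 d=539/339
S(3/2) = 16609/3616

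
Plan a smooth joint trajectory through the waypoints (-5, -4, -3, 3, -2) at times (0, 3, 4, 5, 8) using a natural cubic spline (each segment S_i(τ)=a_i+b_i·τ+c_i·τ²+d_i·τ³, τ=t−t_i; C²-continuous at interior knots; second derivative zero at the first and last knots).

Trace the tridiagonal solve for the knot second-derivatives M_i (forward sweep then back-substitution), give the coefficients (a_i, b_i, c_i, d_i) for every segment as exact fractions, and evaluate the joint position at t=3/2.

  seg 0: a=-5 b=161/240 c=0 d=-3/80
  seg 1: a=-4 b=-41/120 c=-27/80 d=403/240
  seg 2: a=-3 b=193/48 c=47/10 d=-653/240
  seg 3: a=3 b=631/120 c=-277/80 d=277/720
S(3/2) = -2637/640

Δ: Δ0=1/3, Δ1=1, Δ2=6, Δ3=-5/3
row 1: diag=8, rhs=4; c'=1/8, d'=1/2
row 2: denom=4−1·1/8=31/8; d'=(30−1·1/2)/(31/8)=236/31
row 3: denom=8−1·8/31=240/31; d'=(-46−1·236/31)/(240/31)=-277/40
back: M3=-277/40
back: M2=236/31−8/31·-277/40=47/5
back: M1=1/2−1/8·47/5=-27/40
M: M0=0, M1=-27/40, M2=47/5, M3=-277/40, M4=0
seg 0: a=-5, c=M0/2=0, d=(M1−M0)/(6·3)=-3/80, b=Δ0−h0·(2M0+M1)/6=161/240
seg 1: a=-4, c=M1/2=-27/80, d=(M2−M1)/(6·1)=403/240, b=Δ1−h1·(2M1+M2)/6=-41/120
seg 2: a=-3, c=M2/2=47/10, d=(M3−M2)/(6·1)=-653/240, b=Δ2−h2·(2M2+M3)/6=193/48
seg 3: a=3, c=M3/2=-277/80, d=(M4−M3)/(6·3)=277/720, b=Δ3−h3·(2M3+M4)/6=631/120
t_q=3/2 → seg 0, τ=3/2; S=-5+161/240·τ+0·τ²+-3/80·τ³=-2637/640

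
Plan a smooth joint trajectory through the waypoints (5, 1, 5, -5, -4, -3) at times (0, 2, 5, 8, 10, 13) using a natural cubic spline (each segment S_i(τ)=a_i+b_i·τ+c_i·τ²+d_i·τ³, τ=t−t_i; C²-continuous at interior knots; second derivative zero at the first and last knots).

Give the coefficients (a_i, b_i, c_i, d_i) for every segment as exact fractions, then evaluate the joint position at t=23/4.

Δ: Δ0=-2, Δ1=4/3, Δ2=-10/3, Δ3=1/2, Δ4=1/3
row 1: diag=10, rhs=20; c'=3/10, d'=2
row 2: denom=12−3·3/10=111/10; d'=(-28−3·2)/(111/10)=-340/111
row 3: denom=10−3·10/37=340/37; d'=(23−3·-340/111)/(340/37)=1191/340
row 4: denom=10−2·37/170=813/85; d'=(-1−2·1191/340)/(813/85)=-1361/1626
back: M4=-1361/1626
back: M3=1191/340−37/170·-1361/1626=2996/813
back: M2=-340/111−10/37·2996/813=-1100/271
back: M1=2−3/10·-1100/271=872/271
M: M0=0, M1=872/271, M2=-1100/271, M3=2996/813, M4=-1361/1626, M5=0
seg 0: a=5, c=M0/2=0, d=(M1−M0)/(6·2)=218/813, b=Δ0−h0·(2M0+M1)/6=-2498/813
seg 1: a=1, c=M1/2=436/271, d=(M2−M1)/(6·3)=-986/2439, b=Δ1−h1·(2M1+M2)/6=118/813
seg 2: a=5, c=M2/2=-550/271, d=(M3−M2)/(6·3)=3148/7317, b=Δ2−h2·(2M2+M3)/6=-908/813
seg 3: a=-5, c=M3/2=1498/813, d=(M4−M3)/(6·2)=-817/2168, b=Δ3−h3·(2M3+M4)/6=-1364/813
seg 4: a=-4, c=M4/2=-1361/3252, d=(M5−M4)/(6·3)=1361/29268, b=Δ4−h4·(2M4+M5)/6=1903/1626
t_q=23/4 → seg 2, τ=3/4; S=5+-908/813·τ+-550/271·τ²+3148/7317·τ³=13885/4336

  seg 0: a=5 b=-2498/813 c=0 d=218/813
  seg 1: a=1 b=118/813 c=436/271 d=-986/2439
  seg 2: a=5 b=-908/813 c=-550/271 d=3148/7317
  seg 3: a=-5 b=-1364/813 c=1498/813 d=-817/2168
  seg 4: a=-4 b=1903/1626 c=-1361/3252 d=1361/29268
S(23/4) = 13885/4336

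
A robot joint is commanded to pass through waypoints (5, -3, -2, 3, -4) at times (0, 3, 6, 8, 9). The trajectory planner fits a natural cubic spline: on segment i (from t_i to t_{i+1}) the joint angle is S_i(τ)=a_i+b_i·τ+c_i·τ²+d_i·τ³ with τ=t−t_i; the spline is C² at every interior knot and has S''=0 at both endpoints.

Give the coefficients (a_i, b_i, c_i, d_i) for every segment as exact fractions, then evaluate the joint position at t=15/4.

Δ: Δ0=-8/3, Δ1=1/3, Δ2=5/2, Δ3=-7
row 1: diag=12, rhs=18; c'=1/4, d'=3/2
row 2: denom=10−3·1/4=37/4; d'=(13−3·3/2)/(37/4)=34/37
row 3: denom=6−2·8/37=206/37; d'=(-57−2·34/37)/(206/37)=-2177/206
back: M3=-2177/206
back: M2=34/37−8/37·-2177/206=330/103
back: M1=3/2−1/4·330/103=72/103
M: M0=0, M1=72/103, M2=330/103, M3=-2177/206, M4=0
seg 0: a=5, c=M0/2=0, d=(M1−M0)/(6·3)=4/103, b=Δ0−h0·(2M0+M1)/6=-932/309
seg 1: a=-3, c=M1/2=36/103, d=(M2−M1)/(6·3)=43/309, b=Δ1−h1·(2M1+M2)/6=-608/309
seg 2: a=-2, c=M2/2=165/103, d=(M3−M2)/(6·2)=-2837/2472, b=Δ2−h2·(2M2+M3)/6=1201/309
seg 3: a=3, c=M3/2=-2177/412, d=(M4−M3)/(6·1)=2177/1236, b=Δ3−h3·(2M3+M4)/6=-2149/618
t_q=15/4 → seg 1, τ=3/4; S=-3+-608/309·τ+36/103·τ²+43/309·τ³=-27821/6592

  seg 0: a=5 b=-932/309 c=0 d=4/103
  seg 1: a=-3 b=-608/309 c=36/103 d=43/309
  seg 2: a=-2 b=1201/309 c=165/103 d=-2837/2472
  seg 3: a=3 b=-2149/618 c=-2177/412 d=2177/1236
S(15/4) = -27821/6592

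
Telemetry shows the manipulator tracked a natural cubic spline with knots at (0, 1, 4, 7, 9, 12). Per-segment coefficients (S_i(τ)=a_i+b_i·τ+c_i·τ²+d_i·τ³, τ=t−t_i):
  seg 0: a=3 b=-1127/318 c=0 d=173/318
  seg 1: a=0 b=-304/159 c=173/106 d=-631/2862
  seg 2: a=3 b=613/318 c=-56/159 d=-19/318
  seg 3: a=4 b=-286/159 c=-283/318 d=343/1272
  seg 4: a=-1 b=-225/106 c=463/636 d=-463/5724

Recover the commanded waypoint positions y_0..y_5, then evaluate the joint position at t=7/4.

y_0 = S_0(0) = a_0 = 3
y_1 = S_1(0) = a_1 = 0
y_2 = S_2(0) = a_2 = 3
y_3 = S_3(0) = a_3 = 4
y_4 = S_4(0) = a_4 = -1
y_5 = S_4(3) = -3
t_q=7/4 is in segment 1 (τ=3/4); S_1(τ)=-4131/6784

y_0=3 y_1=0 y_2=3 y_3=4 y_4=-1 y_5=-3
S(7/4) = -4131/6784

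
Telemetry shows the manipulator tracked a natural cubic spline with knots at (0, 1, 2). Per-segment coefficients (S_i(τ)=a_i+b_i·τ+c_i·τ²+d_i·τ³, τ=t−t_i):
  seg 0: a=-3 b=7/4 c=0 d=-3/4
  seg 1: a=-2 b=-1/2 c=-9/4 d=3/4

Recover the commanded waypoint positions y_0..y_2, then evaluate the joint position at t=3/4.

y_0 = S_0(0) = a_0 = -3
y_1 = S_1(0) = a_1 = -2
y_2 = S_1(1) = -4
t_q=3/4 is in segment 0 (τ=3/4); S_0(τ)=-513/256

y_0=-3 y_1=-2 y_2=-4
S(3/4) = -513/256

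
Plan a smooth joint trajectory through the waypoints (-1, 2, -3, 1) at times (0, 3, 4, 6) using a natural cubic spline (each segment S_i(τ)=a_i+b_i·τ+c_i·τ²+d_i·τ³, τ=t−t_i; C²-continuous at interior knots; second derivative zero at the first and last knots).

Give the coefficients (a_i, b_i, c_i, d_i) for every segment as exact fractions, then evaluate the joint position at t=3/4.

  seg 0: a=-1 b=176/47 c=0 d=-43/141
  seg 1: a=2 b=-211/47 c=-129/47 d=105/47
  seg 2: a=-3 b=-154/47 c=186/47 d=-31/47
S(3/4) = 5053/3008

Δ: Δ0=1, Δ1=-5, Δ2=2
row 1: diag=8, rhs=-36; c'=1/8, d'=-9/2
row 2: denom=6−1·1/8=47/8; d'=(42−1·-9/2)/(47/8)=372/47
back: M2=372/47
back: M1=-9/2−1/8·372/47=-258/47
M: M0=0, M1=-258/47, M2=372/47, M3=0
seg 0: a=-1, c=M0/2=0, d=(M1−M0)/(6·3)=-43/141, b=Δ0−h0·(2M0+M1)/6=176/47
seg 1: a=2, c=M1/2=-129/47, d=(M2−M1)/(6·1)=105/47, b=Δ1−h1·(2M1+M2)/6=-211/47
seg 2: a=-3, c=M2/2=186/47, d=(M3−M2)/(6·2)=-31/47, b=Δ2−h2·(2M2+M3)/6=-154/47
t_q=3/4 → seg 0, τ=3/4; S=-1+176/47·τ+0·τ²+-43/141·τ³=5053/3008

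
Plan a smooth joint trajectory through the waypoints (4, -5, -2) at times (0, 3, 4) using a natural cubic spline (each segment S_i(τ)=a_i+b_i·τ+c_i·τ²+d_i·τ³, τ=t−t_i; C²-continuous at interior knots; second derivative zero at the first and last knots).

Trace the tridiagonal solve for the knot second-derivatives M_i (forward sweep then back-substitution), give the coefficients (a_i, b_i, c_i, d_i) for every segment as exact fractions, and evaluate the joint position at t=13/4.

  seg 0: a=4 b=-21/4 c=0 d=1/4
  seg 1: a=-5 b=3/2 c=9/4 d=-3/4
S(13/4) = -1151/256

Δ: Δ0=-3, Δ1=3
row 1: diag=8, rhs=36; c'=1/8, d'=9/2
back: M1=9/2
M: M0=0, M1=9/2, M2=0
seg 0: a=4, c=M0/2=0, d=(M1−M0)/(6·3)=1/4, b=Δ0−h0·(2M0+M1)/6=-21/4
seg 1: a=-5, c=M1/2=9/4, d=(M2−M1)/(6·1)=-3/4, b=Δ1−h1·(2M1+M2)/6=3/2
t_q=13/4 → seg 1, τ=1/4; S=-5+3/2·τ+9/4·τ²+-3/4·τ³=-1151/256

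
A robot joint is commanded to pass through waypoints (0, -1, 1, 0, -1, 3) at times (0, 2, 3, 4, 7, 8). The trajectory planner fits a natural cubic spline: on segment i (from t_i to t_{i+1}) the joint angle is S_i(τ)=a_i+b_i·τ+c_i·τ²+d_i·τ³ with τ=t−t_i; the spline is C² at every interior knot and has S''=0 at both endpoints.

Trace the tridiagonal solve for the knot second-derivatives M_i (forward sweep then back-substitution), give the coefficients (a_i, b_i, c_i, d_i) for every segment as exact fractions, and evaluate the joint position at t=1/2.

  seg 0: a=0 b=-11899/7302 c=0 d=1031/3651
  seg 1: a=-1 b=12845/7302 c=2062/1217 d=-10613/7302
  seg 2: a=1 b=2875/3651 c=-6489/2434 d=6415/7302
  seg 3: a=0 b=-13939/7302 c=-37/1217 d=4057/21906
  seg 4: a=-1 b=10621/3651 c=3983/2434 d=-3983/7302
S(1/2) = -7589/9736

Δ: Δ0=-1/2, Δ1=2, Δ2=-1, Δ3=-1/3, Δ4=4
row 1: diag=6, rhs=15; c'=1/6, d'=5/2
row 2: denom=4−1·1/6=23/6; d'=(-18−1·5/2)/(23/6)=-123/23
row 3: denom=8−1·6/23=178/23; d'=(4−1·-123/23)/(178/23)=215/178
row 4: denom=8−3·69/178=1217/178; d'=(26−3·215/178)/(1217/178)=3983/1217
back: M4=3983/1217
back: M3=215/178−69/178·3983/1217=-74/1217
back: M2=-123/23−6/23·-74/1217=-6489/1217
back: M1=5/2−1/6·-6489/1217=4124/1217
M: M0=0, M1=4124/1217, M2=-6489/1217, M3=-74/1217, M4=3983/1217, M5=0
seg 0: a=0, c=M0/2=0, d=(M1−M0)/(6·2)=1031/3651, b=Δ0−h0·(2M0+M1)/6=-11899/7302
seg 1: a=-1, c=M1/2=2062/1217, d=(M2−M1)/(6·1)=-10613/7302, b=Δ1−h1·(2M1+M2)/6=12845/7302
seg 2: a=1, c=M2/2=-6489/2434, d=(M3−M2)/(6·1)=6415/7302, b=Δ2−h2·(2M2+M3)/6=2875/3651
seg 3: a=0, c=M3/2=-37/1217, d=(M4−M3)/(6·3)=4057/21906, b=Δ3−h3·(2M3+M4)/6=-13939/7302
seg 4: a=-1, c=M4/2=3983/2434, d=(M5−M4)/(6·1)=-3983/7302, b=Δ4−h4·(2M4+M5)/6=10621/3651
t_q=1/2 → seg 0, τ=1/2; S=0+-11899/7302·τ+0·τ²+1031/3651·τ³=-7589/9736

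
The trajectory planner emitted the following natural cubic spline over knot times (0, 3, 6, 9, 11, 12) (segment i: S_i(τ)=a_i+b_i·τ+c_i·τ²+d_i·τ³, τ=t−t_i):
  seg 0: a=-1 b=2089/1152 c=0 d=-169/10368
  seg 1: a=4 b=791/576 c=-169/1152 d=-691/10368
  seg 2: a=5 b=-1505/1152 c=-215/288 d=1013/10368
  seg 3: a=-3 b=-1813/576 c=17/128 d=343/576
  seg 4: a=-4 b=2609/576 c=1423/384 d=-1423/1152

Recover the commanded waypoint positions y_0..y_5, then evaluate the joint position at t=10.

y_0 = S_0(0) = a_0 = -1
y_1 = S_1(0) = a_1 = 4
y_2 = S_2(0) = a_2 = 5
y_3 = S_3(0) = a_3 = -3
y_4 = S_4(0) = a_4 = -4
y_5 = S_4(1) = 3
t_q=10 is in segment 3 (τ=1); S_3(τ)=-2081/384

y_0=-1 y_1=4 y_2=5 y_3=-3 y_4=-4 y_5=3
S(10) = -2081/384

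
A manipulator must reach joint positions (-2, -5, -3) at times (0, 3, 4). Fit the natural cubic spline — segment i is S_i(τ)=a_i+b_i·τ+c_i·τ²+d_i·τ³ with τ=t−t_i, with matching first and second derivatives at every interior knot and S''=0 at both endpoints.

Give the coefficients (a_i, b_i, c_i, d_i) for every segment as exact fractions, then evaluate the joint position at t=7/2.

  seg 0: a=-2 b=-17/8 c=0 d=1/8
  seg 1: a=-5 b=5/4 c=9/8 d=-3/8
S(7/2) = -265/64

Δ: Δ0=-1, Δ1=2
row 1: diag=8, rhs=18; c'=1/8, d'=9/4
back: M1=9/4
M: M0=0, M1=9/4, M2=0
seg 0: a=-2, c=M0/2=0, d=(M1−M0)/(6·3)=1/8, b=Δ0−h0·(2M0+M1)/6=-17/8
seg 1: a=-5, c=M1/2=9/8, d=(M2−M1)/(6·1)=-3/8, b=Δ1−h1·(2M1+M2)/6=5/4
t_q=7/2 → seg 1, τ=1/2; S=-5+5/4·τ+9/8·τ²+-3/8·τ³=-265/64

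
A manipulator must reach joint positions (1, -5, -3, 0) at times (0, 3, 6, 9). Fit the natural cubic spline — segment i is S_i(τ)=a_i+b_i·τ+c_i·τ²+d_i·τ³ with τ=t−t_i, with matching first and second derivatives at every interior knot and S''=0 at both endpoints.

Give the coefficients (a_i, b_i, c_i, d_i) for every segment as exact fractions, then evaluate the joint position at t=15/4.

Δ: Δ0=-2, Δ1=2/3, Δ2=1
row 1: diag=12, rhs=16; c'=1/4, d'=4/3
row 2: denom=12−3·1/4=45/4; d'=(2−3·4/3)/(45/4)=-8/45
back: M2=-8/45
back: M1=4/3−1/4·-8/45=62/45
M: M0=0, M1=62/45, M2=-8/45, M3=0
seg 0: a=1, c=M0/2=0, d=(M1−M0)/(6·3)=31/405, b=Δ0−h0·(2M0+M1)/6=-121/45
seg 1: a=-5, c=M1/2=31/45, d=(M2−M1)/(6·3)=-7/81, b=Δ1−h1·(2M1+M2)/6=-28/45
seg 2: a=-3, c=M2/2=-4/45, d=(M3−M2)/(6·3)=4/405, b=Δ2−h2·(2M2+M3)/6=53/45
t_q=15/4 → seg 1, τ=3/4; S=-5+-28/45·τ+31/45·τ²+-7/81·τ³=-1637/320

  seg 0: a=1 b=-121/45 c=0 d=31/405
  seg 1: a=-5 b=-28/45 c=31/45 d=-7/81
  seg 2: a=-3 b=53/45 c=-4/45 d=4/405
S(15/4) = -1637/320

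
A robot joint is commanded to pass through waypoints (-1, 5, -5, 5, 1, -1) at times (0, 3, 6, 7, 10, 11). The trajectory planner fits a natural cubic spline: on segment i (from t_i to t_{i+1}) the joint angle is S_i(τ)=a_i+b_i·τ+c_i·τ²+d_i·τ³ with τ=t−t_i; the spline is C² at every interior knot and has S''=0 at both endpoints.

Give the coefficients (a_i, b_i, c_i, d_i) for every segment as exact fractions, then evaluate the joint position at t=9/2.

Δ: Δ0=2, Δ1=-10/3, Δ2=10, Δ3=-4/3, Δ4=-2
row 1: diag=12, rhs=-32; c'=1/4, d'=-8/3
row 2: denom=8−3·1/4=29/4; d'=(80−3·-8/3)/(29/4)=352/29
row 3: denom=8−1·4/29=228/29; d'=(-68−1·352/29)/(228/29)=-581/57
row 4: denom=8−3·29/76=521/76; d'=(-4−3·-581/57)/(521/76)=2020/521
back: M4=2020/521
back: M3=-581/57−29/76·2020/521=-18244/1563
back: M2=352/29−4/29·-18244/1563=21488/1563
back: M1=-8/3−1/4·21488/1563=-3180/521
M: M0=0, M1=-3180/521, M2=21488/1563, M3=-18244/1563, M4=2020/521, M5=0
seg 0: a=-1, c=M0/2=0, d=(M1−M0)/(6·3)=-530/1563, b=Δ0−h0·(2M0+M1)/6=2632/521
seg 1: a=5, c=M1/2=-1590/521, d=(M2−M1)/(6·3)=15514/14067, b=Δ1−h1·(2M1+M2)/6=-2138/521
seg 2: a=-5, c=M2/2=10744/1563, d=(M3−M2)/(6·1)=-6622/1563, b=Δ2−h2·(2M2+M3)/6=3836/521
seg 3: a=5, c=M3/2=-9122/1563, d=(M4−M3)/(6·3)=12152/14067, b=Δ3−h3·(2M3+M4)/6=13130/1563
seg 4: a=1, c=M4/2=1010/521, d=(M5−M4)/(6·1)=-1010/1563, b=Δ4−h4·(2M4+M5)/6=-5146/1563
t_q=9/2 → seg 1, τ=3/2; S=5+-2138/521·τ+-1590/521·τ²+15514/14067·τ³=-8961/2084

  seg 0: a=-1 b=2632/521 c=0 d=-530/1563
  seg 1: a=5 b=-2138/521 c=-1590/521 d=15514/14067
  seg 2: a=-5 b=3836/521 c=10744/1563 d=-6622/1563
  seg 3: a=5 b=13130/1563 c=-9122/1563 d=12152/14067
  seg 4: a=1 b=-5146/1563 c=1010/521 d=-1010/1563
S(9/2) = -8961/2084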